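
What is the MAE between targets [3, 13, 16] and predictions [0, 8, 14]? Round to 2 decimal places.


Absolute errors: [3, 5, 2]
Sum of absolute errors = 10
MAE = 10 / 3 = 3.33

3.33


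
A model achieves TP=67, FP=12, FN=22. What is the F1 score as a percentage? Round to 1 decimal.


Precision = TP / (TP + FP) = 67 / 79 = 0.8481
Recall = TP / (TP + FN) = 67 / 89 = 0.7528
F1 = 2 * P * R / (P + R)
= 2 * 0.8481 * 0.7528 / (0.8481 + 0.7528)
= 1.2769 / 1.6009
= 0.7976
As percentage: 79.8%

79.8


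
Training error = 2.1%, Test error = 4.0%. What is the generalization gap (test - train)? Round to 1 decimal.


Generalization gap = test_error - train_error
= 4.0 - 2.1
= 1.9%
A small gap suggests good generalization.

1.9


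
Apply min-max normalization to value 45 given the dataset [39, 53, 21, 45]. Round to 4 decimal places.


Min = 21, Max = 53
Range = 53 - 21 = 32
Scaled = (x - min) / (max - min)
= (45 - 21) / 32
= 24 / 32
= 0.7500

0.7500


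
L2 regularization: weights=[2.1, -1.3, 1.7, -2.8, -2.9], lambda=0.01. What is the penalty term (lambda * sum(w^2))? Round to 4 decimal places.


Squaring each weight:
2.1^2 = 4.41
(-1.3)^2 = 1.69
1.7^2 = 2.89
(-2.8)^2 = 7.84
(-2.9)^2 = 8.41
Sum of squares = 25.24
Penalty = 0.01 * 25.24 = 0.2524

0.2524


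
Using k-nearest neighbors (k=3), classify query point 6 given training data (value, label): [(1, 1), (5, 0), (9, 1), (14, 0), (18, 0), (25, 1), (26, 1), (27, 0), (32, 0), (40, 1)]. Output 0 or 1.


Distances from query 6:
Point 5 (class 0): distance = 1
Point 9 (class 1): distance = 3
Point 1 (class 1): distance = 5
K=3 nearest neighbors: classes = [0, 1, 1]
Votes for class 1: 2 / 3
Majority vote => class 1

1


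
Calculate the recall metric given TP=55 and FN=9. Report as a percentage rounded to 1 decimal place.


Recall = TP / (TP + FN) * 100
= 55 / (55 + 9)
= 55 / 64
= 0.8594
= 85.9%

85.9


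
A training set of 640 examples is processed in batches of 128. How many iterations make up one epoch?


Iterations per epoch = dataset_size / batch_size
= 640 / 128
= 5

5


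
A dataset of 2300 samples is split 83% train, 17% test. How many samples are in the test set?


Train samples = 2300 * 83% = 1909
Test samples = 2300 - 1909
= 391

391


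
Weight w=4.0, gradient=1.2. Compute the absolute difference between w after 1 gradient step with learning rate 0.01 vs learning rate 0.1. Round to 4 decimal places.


With lr=0.01: w_new = 4.0 - 0.01 * 1.2 = 3.988
With lr=0.1: w_new = 4.0 - 0.1 * 1.2 = 3.88
Absolute difference = |3.988 - 3.88|
= 0.1080

0.1080


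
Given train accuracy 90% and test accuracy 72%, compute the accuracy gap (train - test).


Gap = train_accuracy - test_accuracy
= 90 - 72
= 18%
This gap suggests the model is overfitting.

18


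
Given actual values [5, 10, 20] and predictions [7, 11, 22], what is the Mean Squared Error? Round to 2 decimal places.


Differences: [-2, -1, -2]
Squared errors: [4, 1, 4]
Sum of squared errors = 9
MSE = 9 / 3 = 3.00

3.00


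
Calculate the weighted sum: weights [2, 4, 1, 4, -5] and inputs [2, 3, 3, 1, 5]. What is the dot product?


Element-wise products:
2 * 2 = 4
4 * 3 = 12
1 * 3 = 3
4 * 1 = 4
-5 * 5 = -25
Sum = 4 + 12 + 3 + 4 + -25
= -2

-2


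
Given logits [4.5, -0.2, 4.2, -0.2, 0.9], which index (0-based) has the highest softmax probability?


Softmax is a monotonic transformation, so it preserves the argmax.
We need to find the index of the maximum logit.
Index 0: 4.5
Index 1: -0.2
Index 2: 4.2
Index 3: -0.2
Index 4: 0.9
Maximum logit = 4.5 at index 0

0


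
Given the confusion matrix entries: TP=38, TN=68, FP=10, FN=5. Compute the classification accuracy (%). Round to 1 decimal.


Accuracy = (TP + TN) / (TP + TN + FP + FN) * 100
= (38 + 68) / (38 + 68 + 10 + 5)
= 106 / 121
= 0.876
= 87.6%

87.6


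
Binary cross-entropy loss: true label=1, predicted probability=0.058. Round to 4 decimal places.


For y=1: Loss = -log(p)
= -log(0.058)
= -(-2.8473)
= 2.8473

2.8473


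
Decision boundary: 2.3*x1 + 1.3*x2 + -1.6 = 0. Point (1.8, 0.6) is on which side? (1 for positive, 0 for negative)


Compute 2.3 * 1.8 + 1.3 * 0.6 + -1.6
= 4.14 + 0.78 + -1.6
= 3.32
Since 3.32 >= 0, the point is on the positive side.

1


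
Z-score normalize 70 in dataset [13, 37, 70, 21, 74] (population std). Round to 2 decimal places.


Mean = (13 + 37 + 70 + 21 + 74) / 5 = 43.0
Variance = sum((x_i - mean)^2) / n = 622.0
Std = sqrt(622.0) = 24.9399
Z = (x - mean) / std
= (70 - 43.0) / 24.9399
= 27.0 / 24.9399
= 1.08

1.08


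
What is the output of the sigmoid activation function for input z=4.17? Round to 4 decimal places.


sigmoid(z) = 1 / (1 + exp(-z))
exp(-(4.17)) = exp(-4.17) = 0.0155
1 + 0.0155 = 1.0155
1 / 1.0155 = 0.9848

0.9848


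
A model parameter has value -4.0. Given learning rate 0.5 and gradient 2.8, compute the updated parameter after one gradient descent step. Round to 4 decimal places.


w_new = w_old - lr * gradient
= -4.0 - 0.5 * 2.8
= -4.0 - (1.4)
= -5.4000

-5.4000


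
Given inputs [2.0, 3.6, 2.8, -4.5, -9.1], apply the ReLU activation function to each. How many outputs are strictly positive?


ReLU(x) = max(0, x) for each element:
ReLU(2.0) = 2.0
ReLU(3.6) = 3.6
ReLU(2.8) = 2.8
ReLU(-4.5) = 0
ReLU(-9.1) = 0
Active neurons (>0): 3

3


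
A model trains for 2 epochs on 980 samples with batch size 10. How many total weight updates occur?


Iterations per epoch = 980 / 10 = 98
Total updates = iterations_per_epoch * epochs
= 98 * 2
= 196

196


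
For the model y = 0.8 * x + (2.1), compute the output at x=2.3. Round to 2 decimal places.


y = 0.8 * 2.3 + (2.1)
= 1.84 + (2.1)
= 3.94

3.94


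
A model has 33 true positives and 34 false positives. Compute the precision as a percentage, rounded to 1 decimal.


Precision = TP / (TP + FP) * 100
= 33 / (33 + 34)
= 33 / 67
= 0.4925
= 49.3%

49.3


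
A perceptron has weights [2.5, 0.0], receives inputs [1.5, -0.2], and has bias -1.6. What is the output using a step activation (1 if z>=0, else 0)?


z = w . x + b
= 2.5*1.5 + 0.0*-0.2 + -1.6
= 3.75 + -0.0 + -1.6
= 3.75 + -1.6
= 2.15
Since z = 2.15 >= 0, output = 1

1


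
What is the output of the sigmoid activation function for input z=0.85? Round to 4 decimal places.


sigmoid(z) = 1 / (1 + exp(-z))
exp(-(0.85)) = exp(-0.85) = 0.4274
1 + 0.4274 = 1.4274
1 / 1.4274 = 0.7006

0.7006


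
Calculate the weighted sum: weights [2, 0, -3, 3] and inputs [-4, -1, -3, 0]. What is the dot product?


Element-wise products:
2 * -4 = -8
0 * -1 = 0
-3 * -3 = 9
3 * 0 = 0
Sum = -8 + 0 + 9 + 0
= 1

1


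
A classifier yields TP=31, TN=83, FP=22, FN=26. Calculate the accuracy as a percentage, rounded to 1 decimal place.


Accuracy = (TP + TN) / (TP + TN + FP + FN) * 100
= (31 + 83) / (31 + 83 + 22 + 26)
= 114 / 162
= 0.7037
= 70.4%

70.4


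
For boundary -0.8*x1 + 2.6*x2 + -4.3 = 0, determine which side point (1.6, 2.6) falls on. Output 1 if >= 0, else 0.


Compute -0.8 * 1.6 + 2.6 * 2.6 + -4.3
= -1.28 + 6.76 + -4.3
= 1.18
Since 1.18 >= 0, the point is on the positive side.

1


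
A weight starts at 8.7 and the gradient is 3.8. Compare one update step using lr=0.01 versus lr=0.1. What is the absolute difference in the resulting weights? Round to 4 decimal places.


With lr=0.01: w_new = 8.7 - 0.01 * 3.8 = 8.662
With lr=0.1: w_new = 8.7 - 0.1 * 3.8 = 8.32
Absolute difference = |8.662 - 8.32|
= 0.3420

0.3420


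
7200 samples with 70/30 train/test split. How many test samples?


Train samples = 7200 * 70% = 5040
Test samples = 7200 - 5040
= 2160

2160


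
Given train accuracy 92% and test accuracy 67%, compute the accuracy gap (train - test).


Gap = train_accuracy - test_accuracy
= 92 - 67
= 25%
This large gap strongly indicates overfitting.

25


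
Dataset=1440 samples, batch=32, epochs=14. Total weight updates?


Iterations per epoch = 1440 / 32 = 45
Total updates = iterations_per_epoch * epochs
= 45 * 14
= 630

630


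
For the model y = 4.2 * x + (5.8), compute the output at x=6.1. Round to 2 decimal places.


y = 4.2 * 6.1 + (5.8)
= 25.62 + (5.8)
= 31.42

31.42


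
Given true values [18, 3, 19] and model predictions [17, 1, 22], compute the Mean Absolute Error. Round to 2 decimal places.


Absolute errors: [1, 2, 3]
Sum of absolute errors = 6
MAE = 6 / 3 = 2.00

2.00


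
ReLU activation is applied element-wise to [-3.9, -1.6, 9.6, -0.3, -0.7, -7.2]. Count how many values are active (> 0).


ReLU(x) = max(0, x) for each element:
ReLU(-3.9) = 0
ReLU(-1.6) = 0
ReLU(9.6) = 9.6
ReLU(-0.3) = 0
ReLU(-0.7) = 0
ReLU(-7.2) = 0
Active neurons (>0): 1

1


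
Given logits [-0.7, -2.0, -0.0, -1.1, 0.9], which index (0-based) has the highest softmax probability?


Softmax is a monotonic transformation, so it preserves the argmax.
We need to find the index of the maximum logit.
Index 0: -0.7
Index 1: -2.0
Index 2: -0.0
Index 3: -1.1
Index 4: 0.9
Maximum logit = 0.9 at index 4

4


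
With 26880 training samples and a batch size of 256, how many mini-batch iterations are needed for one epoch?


Iterations per epoch = dataset_size / batch_size
= 26880 / 256
= 105

105


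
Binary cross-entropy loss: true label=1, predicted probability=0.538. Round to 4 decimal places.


For y=1: Loss = -log(p)
= -log(0.538)
= -(-0.6199)
= 0.6199

0.6199


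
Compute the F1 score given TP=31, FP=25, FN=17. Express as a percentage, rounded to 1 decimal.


Precision = TP / (TP + FP) = 31 / 56 = 0.5536
Recall = TP / (TP + FN) = 31 / 48 = 0.6458
F1 = 2 * P * R / (P + R)
= 2 * 0.5536 * 0.6458 / (0.5536 + 0.6458)
= 0.715 / 1.1994
= 0.5962
As percentage: 59.6%

59.6


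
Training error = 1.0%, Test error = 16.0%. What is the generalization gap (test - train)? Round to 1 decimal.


Generalization gap = test_error - train_error
= 16.0 - 1.0
= 15.0%
A large gap suggests overfitting.

15.0


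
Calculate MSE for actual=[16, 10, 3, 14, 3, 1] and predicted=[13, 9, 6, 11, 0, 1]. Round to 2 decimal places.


Differences: [3, 1, -3, 3, 3, 0]
Squared errors: [9, 1, 9, 9, 9, 0]
Sum of squared errors = 37
MSE = 37 / 6 = 6.17

6.17


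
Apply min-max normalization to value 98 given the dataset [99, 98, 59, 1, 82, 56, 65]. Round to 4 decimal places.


Min = 1, Max = 99
Range = 99 - 1 = 98
Scaled = (x - min) / (max - min)
= (98 - 1) / 98
= 97 / 98
= 0.9898

0.9898


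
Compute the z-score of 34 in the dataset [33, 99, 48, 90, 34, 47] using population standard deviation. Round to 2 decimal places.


Mean = (33 + 99 + 48 + 90 + 34 + 47) / 6 = 58.5
Variance = sum((x_i - mean)^2) / n = 687.5833
Std = sqrt(687.5833) = 26.2218
Z = (x - mean) / std
= (34 - 58.5) / 26.2218
= -24.5 / 26.2218
= -0.93

-0.93


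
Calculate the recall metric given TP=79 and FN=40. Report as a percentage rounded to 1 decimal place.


Recall = TP / (TP + FN) * 100
= 79 / (79 + 40)
= 79 / 119
= 0.6639
= 66.4%

66.4


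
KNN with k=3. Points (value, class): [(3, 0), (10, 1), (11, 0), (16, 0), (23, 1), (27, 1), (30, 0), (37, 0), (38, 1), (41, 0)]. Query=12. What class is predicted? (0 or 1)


Distances from query 12:
Point 11 (class 0): distance = 1
Point 10 (class 1): distance = 2
Point 16 (class 0): distance = 4
K=3 nearest neighbors: classes = [0, 1, 0]
Votes for class 1: 1 / 3
Majority vote => class 0

0


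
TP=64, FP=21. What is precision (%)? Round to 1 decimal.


Precision = TP / (TP + FP) * 100
= 64 / (64 + 21)
= 64 / 85
= 0.7529
= 75.3%

75.3


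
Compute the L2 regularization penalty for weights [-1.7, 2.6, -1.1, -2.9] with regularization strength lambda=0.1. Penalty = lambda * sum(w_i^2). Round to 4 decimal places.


Squaring each weight:
(-1.7)^2 = 2.89
2.6^2 = 6.76
(-1.1)^2 = 1.21
(-2.9)^2 = 8.41
Sum of squares = 19.27
Penalty = 0.1 * 19.27 = 1.9270

1.9270


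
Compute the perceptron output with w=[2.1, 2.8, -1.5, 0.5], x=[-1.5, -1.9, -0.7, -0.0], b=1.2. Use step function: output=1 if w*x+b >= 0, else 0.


z = w . x + b
= 2.1*-1.5 + 2.8*-1.9 + -1.5*-0.7 + 0.5*-0.0 + 1.2
= -3.15 + -5.32 + 1.05 + -0.0 + 1.2
= -7.42 + 1.2
= -6.22
Since z = -6.22 < 0, output = 0

0


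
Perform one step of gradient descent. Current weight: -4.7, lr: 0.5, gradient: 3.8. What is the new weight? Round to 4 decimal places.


w_new = w_old - lr * gradient
= -4.7 - 0.5 * 3.8
= -4.7 - (1.9)
= -6.6000

-6.6000


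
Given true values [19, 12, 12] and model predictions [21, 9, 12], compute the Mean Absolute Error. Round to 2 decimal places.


Absolute errors: [2, 3, 0]
Sum of absolute errors = 5
MAE = 5 / 3 = 1.67

1.67


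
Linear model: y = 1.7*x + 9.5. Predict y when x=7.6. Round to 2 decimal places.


y = 1.7 * 7.6 + (9.5)
= 12.92 + (9.5)
= 22.42

22.42


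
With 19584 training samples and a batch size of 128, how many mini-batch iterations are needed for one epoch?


Iterations per epoch = dataset_size / batch_size
= 19584 / 128
= 153

153


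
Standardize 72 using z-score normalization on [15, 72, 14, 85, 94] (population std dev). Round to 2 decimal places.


Mean = (15 + 72 + 14 + 85 + 94) / 5 = 56.0
Variance = sum((x_i - mean)^2) / n = 1197.2
Std = sqrt(1197.2) = 34.6006
Z = (x - mean) / std
= (72 - 56.0) / 34.6006
= 16.0 / 34.6006
= 0.46

0.46


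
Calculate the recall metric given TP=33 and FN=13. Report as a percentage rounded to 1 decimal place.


Recall = TP / (TP + FN) * 100
= 33 / (33 + 13)
= 33 / 46
= 0.7174
= 71.7%

71.7


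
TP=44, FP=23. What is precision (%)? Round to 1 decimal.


Precision = TP / (TP + FP) * 100
= 44 / (44 + 23)
= 44 / 67
= 0.6567
= 65.7%

65.7


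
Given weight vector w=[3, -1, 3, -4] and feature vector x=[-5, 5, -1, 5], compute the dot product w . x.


Element-wise products:
3 * -5 = -15
-1 * 5 = -5
3 * -1 = -3
-4 * 5 = -20
Sum = -15 + -5 + -3 + -20
= -43

-43


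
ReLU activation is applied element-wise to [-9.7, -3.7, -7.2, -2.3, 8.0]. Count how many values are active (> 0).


ReLU(x) = max(0, x) for each element:
ReLU(-9.7) = 0
ReLU(-3.7) = 0
ReLU(-7.2) = 0
ReLU(-2.3) = 0
ReLU(8.0) = 8.0
Active neurons (>0): 1

1


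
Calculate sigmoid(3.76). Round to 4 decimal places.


sigmoid(z) = 1 / (1 + exp(-z))
exp(-(3.76)) = exp(-3.76) = 0.0233
1 + 0.0233 = 1.0233
1 / 1.0233 = 0.9772

0.9772


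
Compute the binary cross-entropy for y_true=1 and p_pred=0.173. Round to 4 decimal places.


For y=1: Loss = -log(p)
= -log(0.173)
= -(-1.7545)
= 1.7545

1.7545


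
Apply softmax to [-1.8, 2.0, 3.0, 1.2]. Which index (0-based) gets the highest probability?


Softmax is a monotonic transformation, so it preserves the argmax.
We need to find the index of the maximum logit.
Index 0: -1.8
Index 1: 2.0
Index 2: 3.0
Index 3: 1.2
Maximum logit = 3.0 at index 2

2


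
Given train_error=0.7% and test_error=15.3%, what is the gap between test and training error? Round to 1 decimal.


Generalization gap = test_error - train_error
= 15.3 - 0.7
= 14.6%
A large gap suggests overfitting.

14.6


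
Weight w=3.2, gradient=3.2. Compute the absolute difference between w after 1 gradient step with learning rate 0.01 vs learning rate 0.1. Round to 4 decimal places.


With lr=0.01: w_new = 3.2 - 0.01 * 3.2 = 3.168
With lr=0.1: w_new = 3.2 - 0.1 * 3.2 = 2.88
Absolute difference = |3.168 - 2.88|
= 0.2880

0.2880


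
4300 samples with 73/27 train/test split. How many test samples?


Train samples = 4300 * 73% = 3139
Test samples = 4300 - 3139
= 1161

1161


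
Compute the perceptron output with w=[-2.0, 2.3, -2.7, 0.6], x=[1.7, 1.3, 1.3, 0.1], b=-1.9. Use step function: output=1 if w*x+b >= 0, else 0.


z = w . x + b
= -2.0*1.7 + 2.3*1.3 + -2.7*1.3 + 0.6*0.1 + -1.9
= -3.4 + 2.99 + -3.51 + 0.06 + -1.9
= -3.86 + -1.9
= -5.76
Since z = -5.76 < 0, output = 0

0


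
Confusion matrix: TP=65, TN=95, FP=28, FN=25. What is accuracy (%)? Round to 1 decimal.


Accuracy = (TP + TN) / (TP + TN + FP + FN) * 100
= (65 + 95) / (65 + 95 + 28 + 25)
= 160 / 213
= 0.7512
= 75.1%

75.1


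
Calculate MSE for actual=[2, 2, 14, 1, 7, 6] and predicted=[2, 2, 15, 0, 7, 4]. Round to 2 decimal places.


Differences: [0, 0, -1, 1, 0, 2]
Squared errors: [0, 0, 1, 1, 0, 4]
Sum of squared errors = 6
MSE = 6 / 6 = 1.00

1.00


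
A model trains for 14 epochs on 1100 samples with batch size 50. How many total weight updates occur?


Iterations per epoch = 1100 / 50 = 22
Total updates = iterations_per_epoch * epochs
= 22 * 14
= 308

308


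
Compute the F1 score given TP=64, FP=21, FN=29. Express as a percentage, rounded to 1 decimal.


Precision = TP / (TP + FP) = 64 / 85 = 0.7529
Recall = TP / (TP + FN) = 64 / 93 = 0.6882
F1 = 2 * P * R / (P + R)
= 2 * 0.7529 * 0.6882 / (0.7529 + 0.6882)
= 1.0363 / 1.4411
= 0.7191
As percentage: 71.9%

71.9


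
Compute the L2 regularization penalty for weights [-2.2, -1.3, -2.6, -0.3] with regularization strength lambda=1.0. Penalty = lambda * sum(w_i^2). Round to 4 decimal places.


Squaring each weight:
(-2.2)^2 = 4.84
(-1.3)^2 = 1.69
(-2.6)^2 = 6.76
(-0.3)^2 = 0.09
Sum of squares = 13.38
Penalty = 1.0 * 13.38 = 13.3800

13.3800


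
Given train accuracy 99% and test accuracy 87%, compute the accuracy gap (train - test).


Gap = train_accuracy - test_accuracy
= 99 - 87
= 12%
This gap suggests the model is overfitting.

12


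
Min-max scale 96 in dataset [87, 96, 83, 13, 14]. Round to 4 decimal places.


Min = 13, Max = 96
Range = 96 - 13 = 83
Scaled = (x - min) / (max - min)
= (96 - 13) / 83
= 83 / 83
= 1.0000

1.0000


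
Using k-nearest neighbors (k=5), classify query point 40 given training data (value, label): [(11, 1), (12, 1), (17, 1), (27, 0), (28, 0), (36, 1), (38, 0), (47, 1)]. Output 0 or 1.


Distances from query 40:
Point 38 (class 0): distance = 2
Point 36 (class 1): distance = 4
Point 47 (class 1): distance = 7
Point 28 (class 0): distance = 12
Point 27 (class 0): distance = 13
K=5 nearest neighbors: classes = [0, 1, 1, 0, 0]
Votes for class 1: 2 / 5
Majority vote => class 0

0


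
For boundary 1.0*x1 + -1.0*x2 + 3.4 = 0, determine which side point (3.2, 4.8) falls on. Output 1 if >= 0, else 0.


Compute 1.0 * 3.2 + -1.0 * 4.8 + 3.4
= 3.2 + -4.8 + 3.4
= 1.8
Since 1.8 >= 0, the point is on the positive side.

1


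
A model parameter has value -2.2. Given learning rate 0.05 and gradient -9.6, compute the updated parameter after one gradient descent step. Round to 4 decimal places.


w_new = w_old - lr * gradient
= -2.2 - 0.05 * -9.6
= -2.2 - (-0.48)
= -1.7200

-1.7200


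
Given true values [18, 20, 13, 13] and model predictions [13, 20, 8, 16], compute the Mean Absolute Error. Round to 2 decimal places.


Absolute errors: [5, 0, 5, 3]
Sum of absolute errors = 13
MAE = 13 / 4 = 3.25

3.25


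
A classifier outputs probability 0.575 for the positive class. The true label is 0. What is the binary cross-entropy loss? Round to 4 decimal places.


For y=0: Loss = -log(1-p)
= -log(1 - 0.575)
= -log(0.425)
= -(-0.8557)
= 0.8557

0.8557


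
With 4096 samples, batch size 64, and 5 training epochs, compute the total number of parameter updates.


Iterations per epoch = 4096 / 64 = 64
Total updates = iterations_per_epoch * epochs
= 64 * 5
= 320

320


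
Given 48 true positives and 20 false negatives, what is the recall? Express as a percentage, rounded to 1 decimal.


Recall = TP / (TP + FN) * 100
= 48 / (48 + 20)
= 48 / 68
= 0.7059
= 70.6%

70.6


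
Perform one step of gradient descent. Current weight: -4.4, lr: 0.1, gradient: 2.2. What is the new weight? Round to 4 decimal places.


w_new = w_old - lr * gradient
= -4.4 - 0.1 * 2.2
= -4.4 - (0.22)
= -4.6200

-4.6200


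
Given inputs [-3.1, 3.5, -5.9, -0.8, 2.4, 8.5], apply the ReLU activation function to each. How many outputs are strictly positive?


ReLU(x) = max(0, x) for each element:
ReLU(-3.1) = 0
ReLU(3.5) = 3.5
ReLU(-5.9) = 0
ReLU(-0.8) = 0
ReLU(2.4) = 2.4
ReLU(8.5) = 8.5
Active neurons (>0): 3

3


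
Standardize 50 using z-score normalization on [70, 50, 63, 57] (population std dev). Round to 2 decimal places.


Mean = (70 + 50 + 63 + 57) / 4 = 60.0
Variance = sum((x_i - mean)^2) / n = 54.5
Std = sqrt(54.5) = 7.3824
Z = (x - mean) / std
= (50 - 60.0) / 7.3824
= -10.0 / 7.3824
= -1.35

-1.35


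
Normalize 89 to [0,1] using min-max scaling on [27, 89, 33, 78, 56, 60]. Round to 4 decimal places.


Min = 27, Max = 89
Range = 89 - 27 = 62
Scaled = (x - min) / (max - min)
= (89 - 27) / 62
= 62 / 62
= 1.0000

1.0000


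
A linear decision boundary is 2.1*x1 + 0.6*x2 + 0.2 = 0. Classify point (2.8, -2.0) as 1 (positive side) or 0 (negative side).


Compute 2.1 * 2.8 + 0.6 * -2.0 + 0.2
= 5.88 + -1.2 + 0.2
= 4.88
Since 4.88 >= 0, the point is on the positive side.

1


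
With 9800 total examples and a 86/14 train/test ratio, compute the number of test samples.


Train samples = 9800 * 86% = 8428
Test samples = 9800 - 8428
= 1372

1372


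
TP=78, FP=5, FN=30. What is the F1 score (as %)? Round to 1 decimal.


Precision = TP / (TP + FP) = 78 / 83 = 0.9398
Recall = TP / (TP + FN) = 78 / 108 = 0.7222
F1 = 2 * P * R / (P + R)
= 2 * 0.9398 * 0.7222 / (0.9398 + 0.7222)
= 1.3574 / 1.662
= 0.8168
As percentage: 81.7%

81.7


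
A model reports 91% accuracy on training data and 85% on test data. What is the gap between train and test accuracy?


Gap = train_accuracy - test_accuracy
= 91 - 85
= 6%
This moderate gap may indicate mild overfitting.

6


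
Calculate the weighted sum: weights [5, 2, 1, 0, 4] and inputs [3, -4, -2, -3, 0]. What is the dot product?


Element-wise products:
5 * 3 = 15
2 * -4 = -8
1 * -2 = -2
0 * -3 = 0
4 * 0 = 0
Sum = 15 + -8 + -2 + 0 + 0
= 5

5


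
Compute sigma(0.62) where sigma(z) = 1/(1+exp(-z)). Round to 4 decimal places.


sigmoid(z) = 1 / (1 + exp(-z))
exp(-(0.62)) = exp(-0.62) = 0.5379
1 + 0.5379 = 1.5379
1 / 1.5379 = 0.6502

0.6502


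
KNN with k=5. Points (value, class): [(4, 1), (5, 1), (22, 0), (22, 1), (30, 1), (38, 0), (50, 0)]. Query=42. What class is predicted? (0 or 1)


Distances from query 42:
Point 38 (class 0): distance = 4
Point 50 (class 0): distance = 8
Point 30 (class 1): distance = 12
Point 22 (class 0): distance = 20
Point 22 (class 1): distance = 20
K=5 nearest neighbors: classes = [0, 0, 1, 0, 1]
Votes for class 1: 2 / 5
Majority vote => class 0

0


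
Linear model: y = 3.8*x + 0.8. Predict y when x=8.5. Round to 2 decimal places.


y = 3.8 * 8.5 + (0.8)
= 32.3 + (0.8)
= 33.10

33.10


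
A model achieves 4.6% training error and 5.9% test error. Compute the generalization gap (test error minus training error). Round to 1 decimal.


Generalization gap = test_error - train_error
= 5.9 - 4.6
= 1.3%
A small gap suggests good generalization.

1.3


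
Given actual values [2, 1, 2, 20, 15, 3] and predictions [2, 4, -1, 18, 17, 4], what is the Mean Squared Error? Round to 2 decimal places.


Differences: [0, -3, 3, 2, -2, -1]
Squared errors: [0, 9, 9, 4, 4, 1]
Sum of squared errors = 27
MSE = 27 / 6 = 4.50

4.50


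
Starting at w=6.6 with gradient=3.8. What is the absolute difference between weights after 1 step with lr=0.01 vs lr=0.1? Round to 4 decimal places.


With lr=0.01: w_new = 6.6 - 0.01 * 3.8 = 6.562
With lr=0.1: w_new = 6.6 - 0.1 * 3.8 = 6.22
Absolute difference = |6.562 - 6.22|
= 0.3420

0.3420


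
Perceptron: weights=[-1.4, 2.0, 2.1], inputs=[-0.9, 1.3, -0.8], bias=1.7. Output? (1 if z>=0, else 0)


z = w . x + b
= -1.4*-0.9 + 2.0*1.3 + 2.1*-0.8 + 1.7
= 1.26 + 2.6 + -1.68 + 1.7
= 2.18 + 1.7
= 3.88
Since z = 3.88 >= 0, output = 1

1


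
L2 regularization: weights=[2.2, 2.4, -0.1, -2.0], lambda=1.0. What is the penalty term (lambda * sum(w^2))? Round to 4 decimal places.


Squaring each weight:
2.2^2 = 4.84
2.4^2 = 5.76
(-0.1)^2 = 0.01
(-2.0)^2 = 4.0
Sum of squares = 14.61
Penalty = 1.0 * 14.61 = 14.6100

14.6100


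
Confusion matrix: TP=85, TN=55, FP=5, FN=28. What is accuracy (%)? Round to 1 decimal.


Accuracy = (TP + TN) / (TP + TN + FP + FN) * 100
= (85 + 55) / (85 + 55 + 5 + 28)
= 140 / 173
= 0.8092
= 80.9%

80.9


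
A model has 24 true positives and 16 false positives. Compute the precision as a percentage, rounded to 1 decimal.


Precision = TP / (TP + FP) * 100
= 24 / (24 + 16)
= 24 / 40
= 0.6
= 60.0%

60.0


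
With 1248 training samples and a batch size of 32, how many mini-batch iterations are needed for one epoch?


Iterations per epoch = dataset_size / batch_size
= 1248 / 32
= 39

39


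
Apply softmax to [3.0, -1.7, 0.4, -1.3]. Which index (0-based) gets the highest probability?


Softmax is a monotonic transformation, so it preserves the argmax.
We need to find the index of the maximum logit.
Index 0: 3.0
Index 1: -1.7
Index 2: 0.4
Index 3: -1.3
Maximum logit = 3.0 at index 0

0


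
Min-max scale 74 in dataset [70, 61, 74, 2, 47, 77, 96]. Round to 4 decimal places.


Min = 2, Max = 96
Range = 96 - 2 = 94
Scaled = (x - min) / (max - min)
= (74 - 2) / 94
= 72 / 94
= 0.7660

0.7660


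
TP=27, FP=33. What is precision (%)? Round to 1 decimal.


Precision = TP / (TP + FP) * 100
= 27 / (27 + 33)
= 27 / 60
= 0.45
= 45.0%

45.0


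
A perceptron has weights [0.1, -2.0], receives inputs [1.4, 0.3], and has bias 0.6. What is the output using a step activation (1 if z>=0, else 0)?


z = w . x + b
= 0.1*1.4 + -2.0*0.3 + 0.6
= 0.14 + -0.6 + 0.6
= -0.46 + 0.6
= 0.14
Since z = 0.14 >= 0, output = 1

1


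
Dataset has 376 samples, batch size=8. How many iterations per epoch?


Iterations per epoch = dataset_size / batch_size
= 376 / 8
= 47

47


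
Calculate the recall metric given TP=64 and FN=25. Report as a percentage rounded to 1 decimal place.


Recall = TP / (TP + FN) * 100
= 64 / (64 + 25)
= 64 / 89
= 0.7191
= 71.9%

71.9


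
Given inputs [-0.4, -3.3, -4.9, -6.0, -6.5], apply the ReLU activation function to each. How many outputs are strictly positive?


ReLU(x) = max(0, x) for each element:
ReLU(-0.4) = 0
ReLU(-3.3) = 0
ReLU(-4.9) = 0
ReLU(-6.0) = 0
ReLU(-6.5) = 0
Active neurons (>0): 0

0


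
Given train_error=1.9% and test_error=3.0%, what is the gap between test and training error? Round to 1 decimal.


Generalization gap = test_error - train_error
= 3.0 - 1.9
= 1.1%
A small gap suggests good generalization.

1.1


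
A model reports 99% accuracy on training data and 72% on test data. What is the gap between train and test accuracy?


Gap = train_accuracy - test_accuracy
= 99 - 72
= 27%
This large gap strongly indicates overfitting.

27


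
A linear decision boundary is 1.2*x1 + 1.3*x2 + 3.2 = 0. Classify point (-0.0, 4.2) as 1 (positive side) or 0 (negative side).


Compute 1.2 * -0.0 + 1.3 * 4.2 + 3.2
= -0.0 + 5.46 + 3.2
= 8.66
Since 8.66 >= 0, the point is on the positive side.

1


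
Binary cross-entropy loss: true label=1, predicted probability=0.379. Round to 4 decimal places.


For y=1: Loss = -log(p)
= -log(0.379)
= -(-0.9702)
= 0.9702

0.9702


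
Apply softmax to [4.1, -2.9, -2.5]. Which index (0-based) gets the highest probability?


Softmax is a monotonic transformation, so it preserves the argmax.
We need to find the index of the maximum logit.
Index 0: 4.1
Index 1: -2.9
Index 2: -2.5
Maximum logit = 4.1 at index 0

0


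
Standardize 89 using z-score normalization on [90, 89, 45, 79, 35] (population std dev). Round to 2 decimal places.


Mean = (90 + 89 + 45 + 79 + 35) / 5 = 67.6
Variance = sum((x_i - mean)^2) / n = 532.64
Std = sqrt(532.64) = 23.079
Z = (x - mean) / std
= (89 - 67.6) / 23.079
= 21.4 / 23.079
= 0.93

0.93


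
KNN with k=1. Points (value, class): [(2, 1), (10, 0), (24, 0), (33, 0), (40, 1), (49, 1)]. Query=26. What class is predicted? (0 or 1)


Distances from query 26:
Point 24 (class 0): distance = 2
K=1 nearest neighbors: classes = [0]
Votes for class 1: 0 / 1
Majority vote => class 0

0


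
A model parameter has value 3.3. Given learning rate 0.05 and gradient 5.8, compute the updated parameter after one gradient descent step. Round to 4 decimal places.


w_new = w_old - lr * gradient
= 3.3 - 0.05 * 5.8
= 3.3 - (0.29)
= 3.0100

3.0100


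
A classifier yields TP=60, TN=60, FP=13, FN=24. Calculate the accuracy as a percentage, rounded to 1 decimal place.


Accuracy = (TP + TN) / (TP + TN + FP + FN) * 100
= (60 + 60) / (60 + 60 + 13 + 24)
= 120 / 157
= 0.7643
= 76.4%

76.4


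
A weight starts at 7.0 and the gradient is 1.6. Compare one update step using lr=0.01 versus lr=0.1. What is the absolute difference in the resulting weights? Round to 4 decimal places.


With lr=0.01: w_new = 7.0 - 0.01 * 1.6 = 6.984
With lr=0.1: w_new = 7.0 - 0.1 * 1.6 = 6.84
Absolute difference = |6.984 - 6.84|
= 0.1440

0.1440


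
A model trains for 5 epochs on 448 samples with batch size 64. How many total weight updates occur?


Iterations per epoch = 448 / 64 = 7
Total updates = iterations_per_epoch * epochs
= 7 * 5
= 35

35


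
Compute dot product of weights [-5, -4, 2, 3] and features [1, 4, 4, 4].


Element-wise products:
-5 * 1 = -5
-4 * 4 = -16
2 * 4 = 8
3 * 4 = 12
Sum = -5 + -16 + 8 + 12
= -1

-1


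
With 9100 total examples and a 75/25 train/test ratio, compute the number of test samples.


Train samples = 9100 * 75% = 6825
Test samples = 9100 - 6825
= 2275

2275


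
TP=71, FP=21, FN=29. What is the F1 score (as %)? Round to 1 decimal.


Precision = TP / (TP + FP) = 71 / 92 = 0.7717
Recall = TP / (TP + FN) = 71 / 100 = 0.71
F1 = 2 * P * R / (P + R)
= 2 * 0.7717 * 0.71 / (0.7717 + 0.71)
= 1.0959 / 1.4817
= 0.7396
As percentage: 74.0%

74.0


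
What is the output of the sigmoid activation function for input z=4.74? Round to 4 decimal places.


sigmoid(z) = 1 / (1 + exp(-z))
exp(-(4.74)) = exp(-4.74) = 0.0087
1 + 0.0087 = 1.0087
1 / 1.0087 = 0.9913

0.9913


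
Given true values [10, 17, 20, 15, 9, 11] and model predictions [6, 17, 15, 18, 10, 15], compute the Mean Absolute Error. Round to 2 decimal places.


Absolute errors: [4, 0, 5, 3, 1, 4]
Sum of absolute errors = 17
MAE = 17 / 6 = 2.83

2.83


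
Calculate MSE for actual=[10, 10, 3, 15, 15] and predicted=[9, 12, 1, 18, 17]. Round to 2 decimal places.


Differences: [1, -2, 2, -3, -2]
Squared errors: [1, 4, 4, 9, 4]
Sum of squared errors = 22
MSE = 22 / 5 = 4.40

4.40


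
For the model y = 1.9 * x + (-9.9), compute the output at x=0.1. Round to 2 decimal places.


y = 1.9 * 0.1 + (-9.9)
= 0.19 + (-9.9)
= -9.71

-9.71


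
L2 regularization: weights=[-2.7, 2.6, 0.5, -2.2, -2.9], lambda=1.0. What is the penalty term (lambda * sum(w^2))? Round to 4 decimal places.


Squaring each weight:
(-2.7)^2 = 7.29
2.6^2 = 6.76
0.5^2 = 0.25
(-2.2)^2 = 4.84
(-2.9)^2 = 8.41
Sum of squares = 27.55
Penalty = 1.0 * 27.55 = 27.5500

27.5500


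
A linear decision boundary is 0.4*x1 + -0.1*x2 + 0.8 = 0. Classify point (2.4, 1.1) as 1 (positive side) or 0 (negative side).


Compute 0.4 * 2.4 + -0.1 * 1.1 + 0.8
= 0.96 + -0.11 + 0.8
= 1.65
Since 1.65 >= 0, the point is on the positive side.

1


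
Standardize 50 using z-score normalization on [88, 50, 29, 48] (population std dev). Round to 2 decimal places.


Mean = (88 + 50 + 29 + 48) / 4 = 53.75
Variance = sum((x_i - mean)^2) / n = 458.1875
Std = sqrt(458.1875) = 21.4053
Z = (x - mean) / std
= (50 - 53.75) / 21.4053
= -3.75 / 21.4053
= -0.18

-0.18


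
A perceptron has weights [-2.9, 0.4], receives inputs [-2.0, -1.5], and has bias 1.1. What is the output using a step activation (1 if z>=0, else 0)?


z = w . x + b
= -2.9*-2.0 + 0.4*-1.5 + 1.1
= 5.8 + -0.6 + 1.1
= 5.2 + 1.1
= 6.3
Since z = 6.3 >= 0, output = 1

1


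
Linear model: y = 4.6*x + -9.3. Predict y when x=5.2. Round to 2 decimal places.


y = 4.6 * 5.2 + (-9.3)
= 23.92 + (-9.3)
= 14.62

14.62


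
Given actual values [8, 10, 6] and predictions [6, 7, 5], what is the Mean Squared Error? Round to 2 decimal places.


Differences: [2, 3, 1]
Squared errors: [4, 9, 1]
Sum of squared errors = 14
MSE = 14 / 3 = 4.67

4.67


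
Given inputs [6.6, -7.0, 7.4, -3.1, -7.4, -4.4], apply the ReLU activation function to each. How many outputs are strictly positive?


ReLU(x) = max(0, x) for each element:
ReLU(6.6) = 6.6
ReLU(-7.0) = 0
ReLU(7.4) = 7.4
ReLU(-3.1) = 0
ReLU(-7.4) = 0
ReLU(-4.4) = 0
Active neurons (>0): 2

2


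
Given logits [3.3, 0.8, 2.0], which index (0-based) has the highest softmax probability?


Softmax is a monotonic transformation, so it preserves the argmax.
We need to find the index of the maximum logit.
Index 0: 3.3
Index 1: 0.8
Index 2: 2.0
Maximum logit = 3.3 at index 0

0


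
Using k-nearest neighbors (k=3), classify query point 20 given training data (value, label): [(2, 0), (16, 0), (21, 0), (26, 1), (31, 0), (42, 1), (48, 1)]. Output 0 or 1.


Distances from query 20:
Point 21 (class 0): distance = 1
Point 16 (class 0): distance = 4
Point 26 (class 1): distance = 6
K=3 nearest neighbors: classes = [0, 0, 1]
Votes for class 1: 1 / 3
Majority vote => class 0

0


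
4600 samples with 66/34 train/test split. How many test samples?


Train samples = 4600 * 66% = 3036
Test samples = 4600 - 3036
= 1564

1564


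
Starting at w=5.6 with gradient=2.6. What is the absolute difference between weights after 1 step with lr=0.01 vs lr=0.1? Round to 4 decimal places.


With lr=0.01: w_new = 5.6 - 0.01 * 2.6 = 5.574
With lr=0.1: w_new = 5.6 - 0.1 * 2.6 = 5.34
Absolute difference = |5.574 - 5.34|
= 0.2340

0.2340


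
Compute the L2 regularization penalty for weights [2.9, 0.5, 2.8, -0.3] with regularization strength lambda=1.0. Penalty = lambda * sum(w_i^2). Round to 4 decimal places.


Squaring each weight:
2.9^2 = 8.41
0.5^2 = 0.25
2.8^2 = 7.84
(-0.3)^2 = 0.09
Sum of squares = 16.59
Penalty = 1.0 * 16.59 = 16.5900

16.5900


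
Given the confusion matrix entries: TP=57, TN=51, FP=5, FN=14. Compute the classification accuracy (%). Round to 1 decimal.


Accuracy = (TP + TN) / (TP + TN + FP + FN) * 100
= (57 + 51) / (57 + 51 + 5 + 14)
= 108 / 127
= 0.8504
= 85.0%

85.0


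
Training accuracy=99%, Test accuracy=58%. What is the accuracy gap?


Gap = train_accuracy - test_accuracy
= 99 - 58
= 41%
This large gap strongly indicates overfitting.

41


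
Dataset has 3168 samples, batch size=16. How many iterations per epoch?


Iterations per epoch = dataset_size / batch_size
= 3168 / 16
= 198

198


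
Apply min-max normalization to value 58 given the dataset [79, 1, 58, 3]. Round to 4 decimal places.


Min = 1, Max = 79
Range = 79 - 1 = 78
Scaled = (x - min) / (max - min)
= (58 - 1) / 78
= 57 / 78
= 0.7308

0.7308


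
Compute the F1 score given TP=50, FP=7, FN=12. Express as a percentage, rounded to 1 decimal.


Precision = TP / (TP + FP) = 50 / 57 = 0.8772
Recall = TP / (TP + FN) = 50 / 62 = 0.8065
F1 = 2 * P * R / (P + R)
= 2 * 0.8772 * 0.8065 / (0.8772 + 0.8065)
= 1.4148 / 1.6836
= 0.8403
As percentage: 84.0%

84.0


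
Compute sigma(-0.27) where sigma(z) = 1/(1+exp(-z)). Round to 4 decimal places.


sigmoid(z) = 1 / (1 + exp(-z))
exp(-(-0.27)) = exp(0.27) = 1.31
1 + 1.31 = 2.31
1 / 2.31 = 0.4329

0.4329


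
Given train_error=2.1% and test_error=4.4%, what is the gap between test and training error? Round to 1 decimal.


Generalization gap = test_error - train_error
= 4.4 - 2.1
= 2.3%
A moderate gap.

2.3


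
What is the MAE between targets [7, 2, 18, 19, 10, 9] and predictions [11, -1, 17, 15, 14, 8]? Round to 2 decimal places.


Absolute errors: [4, 3, 1, 4, 4, 1]
Sum of absolute errors = 17
MAE = 17 / 6 = 2.83

2.83


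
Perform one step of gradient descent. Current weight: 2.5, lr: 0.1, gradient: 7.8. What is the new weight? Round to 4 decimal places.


w_new = w_old - lr * gradient
= 2.5 - 0.1 * 7.8
= 2.5 - (0.78)
= 1.7200

1.7200


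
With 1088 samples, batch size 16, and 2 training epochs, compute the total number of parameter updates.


Iterations per epoch = 1088 / 16 = 68
Total updates = iterations_per_epoch * epochs
= 68 * 2
= 136

136


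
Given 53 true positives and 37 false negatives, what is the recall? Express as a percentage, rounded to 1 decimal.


Recall = TP / (TP + FN) * 100
= 53 / (53 + 37)
= 53 / 90
= 0.5889
= 58.9%

58.9


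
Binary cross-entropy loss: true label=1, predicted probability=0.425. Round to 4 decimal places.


For y=1: Loss = -log(p)
= -log(0.425)
= -(-0.8557)
= 0.8557

0.8557


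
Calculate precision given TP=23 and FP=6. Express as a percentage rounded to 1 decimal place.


Precision = TP / (TP + FP) * 100
= 23 / (23 + 6)
= 23 / 29
= 0.7931
= 79.3%

79.3


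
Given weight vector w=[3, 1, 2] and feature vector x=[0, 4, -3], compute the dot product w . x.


Element-wise products:
3 * 0 = 0
1 * 4 = 4
2 * -3 = -6
Sum = 0 + 4 + -6
= -2

-2


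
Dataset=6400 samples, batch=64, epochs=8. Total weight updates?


Iterations per epoch = 6400 / 64 = 100
Total updates = iterations_per_epoch * epochs
= 100 * 8
= 800

800


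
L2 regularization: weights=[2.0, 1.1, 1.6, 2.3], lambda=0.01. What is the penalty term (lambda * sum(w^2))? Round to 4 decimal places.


Squaring each weight:
2.0^2 = 4.0
1.1^2 = 1.21
1.6^2 = 2.56
2.3^2 = 5.29
Sum of squares = 13.06
Penalty = 0.01 * 13.06 = 0.1306

0.1306


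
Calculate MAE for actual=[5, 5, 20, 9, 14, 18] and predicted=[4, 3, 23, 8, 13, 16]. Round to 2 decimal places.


Absolute errors: [1, 2, 3, 1, 1, 2]
Sum of absolute errors = 10
MAE = 10 / 6 = 1.67

1.67


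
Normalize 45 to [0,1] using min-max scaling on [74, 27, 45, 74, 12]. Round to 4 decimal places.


Min = 12, Max = 74
Range = 74 - 12 = 62
Scaled = (x - min) / (max - min)
= (45 - 12) / 62
= 33 / 62
= 0.5323

0.5323


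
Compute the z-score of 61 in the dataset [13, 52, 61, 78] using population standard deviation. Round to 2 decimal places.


Mean = (13 + 52 + 61 + 78) / 4 = 51.0
Variance = sum((x_i - mean)^2) / n = 568.5
Std = sqrt(568.5) = 23.8432
Z = (x - mean) / std
= (61 - 51.0) / 23.8432
= 10.0 / 23.8432
= 0.42

0.42


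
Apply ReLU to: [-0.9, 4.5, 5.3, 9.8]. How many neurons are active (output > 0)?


ReLU(x) = max(0, x) for each element:
ReLU(-0.9) = 0
ReLU(4.5) = 4.5
ReLU(5.3) = 5.3
ReLU(9.8) = 9.8
Active neurons (>0): 3

3


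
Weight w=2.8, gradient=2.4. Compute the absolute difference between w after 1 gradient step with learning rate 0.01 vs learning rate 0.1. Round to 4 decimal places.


With lr=0.01: w_new = 2.8 - 0.01 * 2.4 = 2.776
With lr=0.1: w_new = 2.8 - 0.1 * 2.4 = 2.56
Absolute difference = |2.776 - 2.56|
= 0.2160

0.2160


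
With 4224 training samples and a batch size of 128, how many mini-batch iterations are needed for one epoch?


Iterations per epoch = dataset_size / batch_size
= 4224 / 128
= 33

33


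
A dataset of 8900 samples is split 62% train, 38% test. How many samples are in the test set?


Train samples = 8900 * 62% = 5518
Test samples = 8900 - 5518
= 3382

3382


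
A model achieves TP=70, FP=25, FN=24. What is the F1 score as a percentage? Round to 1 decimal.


Precision = TP / (TP + FP) = 70 / 95 = 0.7368
Recall = TP / (TP + FN) = 70 / 94 = 0.7447
F1 = 2 * P * R / (P + R)
= 2 * 0.7368 * 0.7447 / (0.7368 + 0.7447)
= 1.0974 / 1.4815
= 0.7407
As percentage: 74.1%

74.1


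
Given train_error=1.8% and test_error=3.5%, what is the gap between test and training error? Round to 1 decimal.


Generalization gap = test_error - train_error
= 3.5 - 1.8
= 1.7%
A small gap suggests good generalization.

1.7


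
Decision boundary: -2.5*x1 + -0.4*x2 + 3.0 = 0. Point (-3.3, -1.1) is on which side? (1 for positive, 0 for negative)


Compute -2.5 * -3.3 + -0.4 * -1.1 + 3.0
= 8.25 + 0.44 + 3.0
= 11.69
Since 11.69 >= 0, the point is on the positive side.

1


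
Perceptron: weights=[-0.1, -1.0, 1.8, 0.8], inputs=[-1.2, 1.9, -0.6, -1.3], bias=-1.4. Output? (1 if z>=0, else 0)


z = w . x + b
= -0.1*-1.2 + -1.0*1.9 + 1.8*-0.6 + 0.8*-1.3 + -1.4
= 0.12 + -1.9 + -1.08 + -1.04 + -1.4
= -3.9 + -1.4
= -5.3
Since z = -5.3 < 0, output = 0

0
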